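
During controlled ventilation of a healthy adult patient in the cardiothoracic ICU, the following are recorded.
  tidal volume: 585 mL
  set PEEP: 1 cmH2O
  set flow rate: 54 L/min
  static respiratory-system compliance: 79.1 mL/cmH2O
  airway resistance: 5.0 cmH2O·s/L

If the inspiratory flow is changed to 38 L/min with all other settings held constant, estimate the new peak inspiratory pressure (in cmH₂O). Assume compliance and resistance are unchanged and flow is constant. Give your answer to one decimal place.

11.6

Flow: 54 L/min ÷ 60 = 0.9 L/s.
New flow: 38 L/min ÷ 60 = 0.6333 L/s.
PIP = Vt/C + R·V̇ + PEEP (constant-flow equation of motion).
Only the resistive term changes: ΔPIP = R × ΔV̇ = 5.0 × (0.6333 − 0.9) = 5.0 × -0.2667 = -1.334 cmH2O.
Original PIP = 585/79.1 + 5.0×0.9 + 1 = 12.896 cmH2O; new PIP = 12.896 + (-1.334) = 11.562 cmH2O.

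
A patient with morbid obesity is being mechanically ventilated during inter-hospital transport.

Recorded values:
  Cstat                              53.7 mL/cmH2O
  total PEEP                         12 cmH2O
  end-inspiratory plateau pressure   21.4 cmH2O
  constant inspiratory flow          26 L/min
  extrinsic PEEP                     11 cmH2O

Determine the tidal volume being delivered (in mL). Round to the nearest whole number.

End-expiratory occlusion gives total PEEP = 12 cmH2O (intrinsic PEEP = 12 − 11 = 1). Use total PEEP for the elastic gradient.
Vt = Cstat × (Pplat − PEEPtotal) = 53.7 × (21.4 − 12) = 53.7 × 9.4 = 504.78 mL.

505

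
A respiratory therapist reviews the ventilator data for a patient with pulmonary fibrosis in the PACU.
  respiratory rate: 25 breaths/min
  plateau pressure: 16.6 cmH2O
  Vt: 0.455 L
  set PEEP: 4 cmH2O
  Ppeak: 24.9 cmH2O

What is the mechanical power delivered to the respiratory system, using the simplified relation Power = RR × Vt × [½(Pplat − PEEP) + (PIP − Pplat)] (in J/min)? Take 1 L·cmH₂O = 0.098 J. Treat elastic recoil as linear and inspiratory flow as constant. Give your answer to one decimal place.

Per-breath work = Vt × [½(Pplat−PEEP) + (PIP−Pplat)] = 0.455 × [0.5×12.6 + 8.3] = 0.455 × 14.6 = 6.643 L·cmH2O.
Power = 25 × 6.643 = 166.08 L·cmH2O/min.
× 0.098 J/(L·cmH2O) → 16.276 J/min.

16.3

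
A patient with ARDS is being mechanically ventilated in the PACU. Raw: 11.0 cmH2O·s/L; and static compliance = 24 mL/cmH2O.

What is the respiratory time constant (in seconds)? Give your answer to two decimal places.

τ = R × C = 11.0 × 24 mL/cmH2O = 11.0 × 0.024 L/cmH2O = 0.264 s.

0.26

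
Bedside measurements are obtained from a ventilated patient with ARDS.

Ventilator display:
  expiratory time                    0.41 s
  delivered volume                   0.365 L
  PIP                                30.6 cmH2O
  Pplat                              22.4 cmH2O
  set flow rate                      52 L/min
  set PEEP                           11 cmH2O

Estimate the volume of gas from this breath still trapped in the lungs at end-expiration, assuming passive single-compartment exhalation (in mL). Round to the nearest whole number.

Flow: 52 L/min ÷ 60 = 0.8667 L/s.
R = (PIP − Pplat)/V̇ = (30.6 − 22.4) / 0.8667 = 8.2/0.8667 = 9.461 cmH2O·s/L.
C = Vt/(Pplat − PEEP) = 365.0 / (22.4 − 11) = 365.0/11.4 = 32.018 mL/cmH2O.
τ = R × C = 9.461 × 0.03202 L/cmH2O = 0.3029 s.
Fraction remaining = e^(−Te/τ) = e^(−0.41/0.3029) = 0.2583.
Trapped volume = 365.0 × 0.2583 = 94.28 mL.

94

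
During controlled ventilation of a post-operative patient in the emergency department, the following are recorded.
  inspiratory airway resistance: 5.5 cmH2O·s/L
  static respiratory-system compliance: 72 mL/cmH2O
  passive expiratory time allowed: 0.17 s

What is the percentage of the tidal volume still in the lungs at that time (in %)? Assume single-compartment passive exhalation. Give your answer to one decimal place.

65.1

τ = R × C = 5.5 × 72 mL/cmH2O = 5.5 × 0.072 L/cmH2O = 0.396 s.
Passive exhalation: V(t)/V₀ = e^(−t/τ) = e^(−0.17/0.396) = 0.651.
Fraction remaining = 0.651 → 65.1%.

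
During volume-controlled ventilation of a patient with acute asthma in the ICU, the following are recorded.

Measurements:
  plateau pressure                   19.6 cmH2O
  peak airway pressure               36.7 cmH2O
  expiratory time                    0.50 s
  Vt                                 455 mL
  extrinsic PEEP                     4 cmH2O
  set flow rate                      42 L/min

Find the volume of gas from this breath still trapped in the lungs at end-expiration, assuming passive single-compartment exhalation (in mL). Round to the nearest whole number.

Flow: 42 L/min ÷ 60 = 0.7 L/s.
R = (PIP − Pplat)/V̇ = (36.7 − 19.6) / 0.7 = 17.1/0.7 = 24.429 cmH2O·s/L.
C = Vt/(Pplat − PEEP) = 455.0 / (19.6 − 4) = 455.0/15.6 = 29.167 mL/cmH2O.
τ = R × C = 24.429 × 0.02917 L/cmH2O = 0.7126 s.
Fraction remaining = e^(−Te/τ) = e^(−0.50/0.7126) = 0.4958.
Trapped volume = 455.0 × 0.4958 = 225.59 mL.

226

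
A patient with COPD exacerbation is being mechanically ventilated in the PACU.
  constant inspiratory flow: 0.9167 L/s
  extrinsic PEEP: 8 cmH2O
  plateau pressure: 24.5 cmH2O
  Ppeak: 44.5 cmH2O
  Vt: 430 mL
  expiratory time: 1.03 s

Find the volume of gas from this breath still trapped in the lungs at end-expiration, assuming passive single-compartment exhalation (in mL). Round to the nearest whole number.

R = (PIP − Pplat)/V̇ = (44.5 − 24.5) / 0.9167 = 20.0/0.9167 = 21.817 cmH2O·s/L.
C = Vt/(Pplat − PEEP) = 430.0 / (24.5 − 8) = 430.0/16.5 = 26.061 mL/cmH2O.
τ = R × C = 21.817 × 0.02606 L/cmH2O = 0.5686 s.
Fraction remaining = e^(−Te/τ) = e^(−1.03/0.5686) = 0.1634.
Trapped volume = 430.0 × 0.1634 = 70.262 mL.

70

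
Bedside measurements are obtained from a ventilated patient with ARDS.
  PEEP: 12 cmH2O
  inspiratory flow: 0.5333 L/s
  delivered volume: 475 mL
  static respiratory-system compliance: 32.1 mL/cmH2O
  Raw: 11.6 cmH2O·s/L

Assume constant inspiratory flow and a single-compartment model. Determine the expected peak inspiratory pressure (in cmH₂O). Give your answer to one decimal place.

Equation of motion (constant flow): PIP = Vt/C + R·V̇ + PEEP.
PIP = 475/32.1 + 11.6×0.5333 + 12 = 14.798 + 6.186 + 12 = 32.984 cmH2O.

33.0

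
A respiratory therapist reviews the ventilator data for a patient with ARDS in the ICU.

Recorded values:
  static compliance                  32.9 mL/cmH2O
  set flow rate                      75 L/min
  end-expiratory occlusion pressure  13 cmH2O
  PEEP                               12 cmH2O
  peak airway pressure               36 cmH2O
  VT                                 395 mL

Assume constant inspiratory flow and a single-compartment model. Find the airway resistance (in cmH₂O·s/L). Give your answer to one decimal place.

8.8

Flow: 75 L/min ÷ 60 = 1.25 L/s.
Total PEEP = 13 cmH2O (set 12 + intrinsic 1); this is the baseline alveolar pressure.
Equation of motion (constant flow): PIP = Vt/C + R·V̇ + PEEP.
R·V̇ = PIP − Vt/C − PEEP = 36 − 395/32.9 − 13 = 36 − 12.006 − 13 = 10.994 cmH2O.
R = 10.994 / 1.25 = 8.795 cmH2O·s/L.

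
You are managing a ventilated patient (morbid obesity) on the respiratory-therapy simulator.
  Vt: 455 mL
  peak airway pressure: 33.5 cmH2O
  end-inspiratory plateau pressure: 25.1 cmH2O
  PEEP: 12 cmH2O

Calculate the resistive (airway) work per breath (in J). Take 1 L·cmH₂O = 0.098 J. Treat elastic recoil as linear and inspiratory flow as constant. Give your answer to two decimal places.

0.37

With constant inspiratory flow the resistive pressure is constant at PIP − Pplat = 33.5 − 25.1 = 8.4 cmH2O, so resistive work = 8.4 × 0.455 = 3.822 L·cmH2O.
× 0.098 J/(L·cmH2O) → 0.3746 J.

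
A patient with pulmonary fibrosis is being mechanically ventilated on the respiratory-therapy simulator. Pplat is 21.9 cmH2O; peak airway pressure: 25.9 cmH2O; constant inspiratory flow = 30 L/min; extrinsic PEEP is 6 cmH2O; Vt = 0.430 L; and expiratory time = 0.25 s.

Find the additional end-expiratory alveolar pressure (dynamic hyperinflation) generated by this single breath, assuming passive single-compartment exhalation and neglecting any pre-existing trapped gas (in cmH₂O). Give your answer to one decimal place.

5.0

Flow: 30 L/min ÷ 60 = 0.5 L/s.
R = (PIP − Pplat)/V̇ = (25.9 − 21.9) / 0.5 = 4.0/0.5 = 8.0 cmH2O·s/L.
C = Vt/(Pplat − PEEP) = 430.0 / (21.9 − 6) = 430.0/15.9 = 27.044 mL/cmH2O.
τ = R × C = 8.0 × 0.02704 L/cmH2O = 0.2163 s.
Fraction remaining = e^(−Te/τ) = e^(−0.25/0.2163) = 0.3148; trapped volume = 430.0 × 0.3148 = 135.36 mL.
Additional alveolar pressure from trapping ≈ V_trapped / C = 135.36 / 27.044 = 5.005 cmH2O.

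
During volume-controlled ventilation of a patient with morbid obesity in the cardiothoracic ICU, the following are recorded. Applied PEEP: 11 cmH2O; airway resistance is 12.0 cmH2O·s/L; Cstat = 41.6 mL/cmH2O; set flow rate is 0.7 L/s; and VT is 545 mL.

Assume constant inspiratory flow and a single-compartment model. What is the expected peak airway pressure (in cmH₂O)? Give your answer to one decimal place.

32.5

Equation of motion (constant flow): PIP = Vt/C + R·V̇ + PEEP.
PIP = 545/41.6 + 12.0×0.7 + 11 = 13.101 + 8.4 + 11 = 32.501 cmH2O.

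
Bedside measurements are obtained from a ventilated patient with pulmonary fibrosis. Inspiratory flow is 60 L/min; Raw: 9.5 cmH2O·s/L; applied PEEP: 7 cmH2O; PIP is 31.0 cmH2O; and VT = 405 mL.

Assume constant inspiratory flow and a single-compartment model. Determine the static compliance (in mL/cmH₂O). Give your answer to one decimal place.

27.9

Flow: 60 L/min ÷ 60 = 1 L/s.
Equation of motion (constant flow): PIP = Vt/C + R·V̇ + PEEP.
Vt/C = PIP − R·V̇ − PEEP = 31.0 − 9.5×1 − 7 = 31.0 − 9.5 − 7 = 14.5 cmH2O.
C = Vt / 14.5 = 405 / 14.5 = 27.931 mL/cmH2O.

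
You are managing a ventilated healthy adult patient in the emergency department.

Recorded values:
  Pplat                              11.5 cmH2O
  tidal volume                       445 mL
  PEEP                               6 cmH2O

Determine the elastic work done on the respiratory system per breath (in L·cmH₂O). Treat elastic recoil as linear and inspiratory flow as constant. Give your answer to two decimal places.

1.22

Elastic work ≈ ½ × (Pplat − PEEP) × Vt = 0.5 × (11.5 − 6) × 0.445 L = 0.5 × 5.5 × 0.445 = 1.224 L·cmH2O.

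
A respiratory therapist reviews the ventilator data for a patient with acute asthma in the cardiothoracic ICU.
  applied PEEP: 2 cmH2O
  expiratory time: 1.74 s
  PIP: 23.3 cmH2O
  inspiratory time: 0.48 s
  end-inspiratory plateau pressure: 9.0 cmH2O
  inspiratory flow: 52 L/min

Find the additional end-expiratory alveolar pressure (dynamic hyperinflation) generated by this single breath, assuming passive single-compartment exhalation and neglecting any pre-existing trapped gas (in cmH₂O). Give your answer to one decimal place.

Flow: 52 L/min ÷ 60 = 0.8667 L/s.
Vt = flow × Ti = 0.8667 L/s × 0.48 s × 1000 mL/L = 416.02 mL.
R = (PIP − Pplat)/V̇ = (23.3 − 9.0) / 0.8667 = 14.3/0.8667 = 16.499 cmH2O·s/L.
C = Vt/(Pplat − PEEP) = 416.02 / (9.0 − 2) = 416.02/7.0 = 59.431 mL/cmH2O.
τ = R × C = 16.499 × 0.05943 L/cmH2O = 0.9805 s.
Fraction remaining = e^(−Te/τ) = e^(−1.74/0.9805) = 0.1696; trapped volume = 416.02 × 0.1696 = 70.557 mL.
Additional alveolar pressure from trapping ≈ V_trapped / C = 70.557 / 59.431 = 1.187 cmH2O.

1.2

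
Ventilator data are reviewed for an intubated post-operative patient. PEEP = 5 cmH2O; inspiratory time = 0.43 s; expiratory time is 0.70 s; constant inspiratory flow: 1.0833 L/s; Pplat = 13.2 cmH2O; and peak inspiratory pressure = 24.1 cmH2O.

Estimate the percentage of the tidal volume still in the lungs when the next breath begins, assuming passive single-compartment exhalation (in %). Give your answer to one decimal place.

29.4

Vt = flow × Ti = 1.0833 L/s × 0.43 s × 1000 mL/L = 465.82 mL.
R = (PIP − Pplat)/V̇ = (24.1 − 13.2) / 1.0833 = 10.9/1.0833 = 10.062 cmH2O·s/L.
C = Vt/(Pplat − PEEP) = 465.82 / (13.2 − 5) = 465.82/8.2 = 56.807 mL/cmH2O.
τ = R × C = 10.062 × 0.05681 L/cmH2O = 0.5716 s.
Fraction remaining at end-expiration = e^(−Te/τ) = e^(−0.70/0.5716) = 0.2939 → 29.39%.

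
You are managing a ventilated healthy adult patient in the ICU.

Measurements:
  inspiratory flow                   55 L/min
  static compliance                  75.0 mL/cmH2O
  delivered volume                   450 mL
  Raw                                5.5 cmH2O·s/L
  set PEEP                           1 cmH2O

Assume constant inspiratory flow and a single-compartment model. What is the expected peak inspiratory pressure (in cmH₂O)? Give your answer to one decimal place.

Flow: 55 L/min ÷ 60 = 0.9167 L/s.
Equation of motion (constant flow): PIP = Vt/C + R·V̇ + PEEP.
PIP = 450/75.0 + 5.5×0.9167 + 1 = 6.0 + 5.042 + 1 = 12.042 cmH2O.

12.0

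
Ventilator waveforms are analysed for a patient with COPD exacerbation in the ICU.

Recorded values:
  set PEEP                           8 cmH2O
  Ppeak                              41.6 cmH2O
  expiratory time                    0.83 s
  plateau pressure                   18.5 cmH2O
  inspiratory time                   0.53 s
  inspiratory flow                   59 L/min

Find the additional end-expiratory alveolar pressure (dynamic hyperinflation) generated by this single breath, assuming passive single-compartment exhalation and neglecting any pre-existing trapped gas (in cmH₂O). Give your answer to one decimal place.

Flow: 59 L/min ÷ 60 = 0.9833 L/s.
Vt = flow × Ti = 0.9833 L/s × 0.53 s × 1000 mL/L = 521.15 mL.
R = (PIP − Pplat)/V̇ = (41.6 − 18.5) / 0.9833 = 23.1/0.9833 = 23.492 cmH2O·s/L.
C = Vt/(Pplat − PEEP) = 521.15 / (18.5 − 8) = 521.15/10.5 = 49.633 mL/cmH2O.
τ = R × C = 23.492 × 0.04963 L/cmH2O = 1.166 s.
Fraction remaining = e^(−Te/τ) = e^(−0.83/1.166) = 0.4907; trapped volume = 521.15 × 0.4907 = 255.73 mL.
Additional alveolar pressure from trapping ≈ V_trapped / C = 255.73 / 49.633 = 5.152 cmH2O.

5.2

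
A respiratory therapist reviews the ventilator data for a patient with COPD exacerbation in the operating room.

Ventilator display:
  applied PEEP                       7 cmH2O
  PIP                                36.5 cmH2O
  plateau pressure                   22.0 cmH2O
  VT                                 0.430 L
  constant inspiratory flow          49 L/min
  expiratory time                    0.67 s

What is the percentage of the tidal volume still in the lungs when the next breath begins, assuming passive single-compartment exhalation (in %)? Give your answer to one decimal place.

Flow: 49 L/min ÷ 60 = 0.8167 L/s.
R = (PIP − Pplat)/V̇ = (36.5 − 22.0) / 0.8167 = 14.5/0.8167 = 17.754 cmH2O·s/L.
C = Vt/(Pplat − PEEP) = 430.0 / (22.0 − 7) = 430.0/15.0 = 28.667 mL/cmH2O.
τ = R × C = 17.754 × 0.02867 L/cmH2O = 0.509 s.
Fraction remaining at end-expiration = e^(−Te/τ) = e^(−0.67/0.509) = 0.2681 → 26.81%.

26.8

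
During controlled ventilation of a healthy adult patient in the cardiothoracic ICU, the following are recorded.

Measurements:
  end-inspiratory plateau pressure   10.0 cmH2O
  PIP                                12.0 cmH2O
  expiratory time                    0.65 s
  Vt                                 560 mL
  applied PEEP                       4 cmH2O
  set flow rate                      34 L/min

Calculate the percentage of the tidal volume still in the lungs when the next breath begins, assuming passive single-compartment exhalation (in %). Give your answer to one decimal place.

13.9

Flow: 34 L/min ÷ 60 = 0.5667 L/s.
R = (PIP − Pplat)/V̇ = (12.0 − 10.0) / 0.5667 = 2.0/0.5667 = 3.529 cmH2O·s/L.
C = Vt/(Pplat − PEEP) = 560.0 / (10.0 − 4) = 560.0/6.0 = 93.333 mL/cmH2O.
τ = R × C = 3.529 × 0.09333 L/cmH2O = 0.3294 s.
Fraction remaining at end-expiration = e^(−Te/τ) = e^(−0.65/0.3294) = 0.139 → 13.9%.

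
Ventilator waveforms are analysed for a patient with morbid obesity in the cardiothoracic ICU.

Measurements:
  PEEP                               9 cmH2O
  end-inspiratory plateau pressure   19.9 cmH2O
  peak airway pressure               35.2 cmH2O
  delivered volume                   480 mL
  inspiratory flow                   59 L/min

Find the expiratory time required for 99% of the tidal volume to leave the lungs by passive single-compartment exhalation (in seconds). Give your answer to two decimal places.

3.16

Flow: 59 L/min ÷ 60 = 0.9833 L/s.
R = (PIP − Pplat)/V̇ = (35.2 − 19.9) / 0.9833 = 15.3/0.9833 = 15.56 cmH2O·s/L.
C = Vt/(Pplat − PEEP) = 480.0 / (19.9 − 9) = 480.0/10.9 = 44.037 mL/cmH2O.
τ = R × C = 15.56 × 0.04404 L/cmH2O = 0.6853 s.
t = −τ·ln(1 − 0.99) = −0.6853·ln(0.01) = 3.156 s.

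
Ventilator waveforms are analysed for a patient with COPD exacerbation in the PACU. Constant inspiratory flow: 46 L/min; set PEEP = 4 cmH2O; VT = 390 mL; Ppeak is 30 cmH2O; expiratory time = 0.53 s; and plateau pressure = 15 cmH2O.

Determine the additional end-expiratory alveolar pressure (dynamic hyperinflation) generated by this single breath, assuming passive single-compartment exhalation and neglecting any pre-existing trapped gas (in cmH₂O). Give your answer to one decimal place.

Flow: 46 L/min ÷ 60 = 0.7667 L/s.
R = (PIP − Pplat)/V̇ = (30 − 15) / 0.7667 = 15.0/0.7667 = 19.564 cmH2O·s/L.
C = Vt/(Pplat − PEEP) = 390.0 / (15 − 4) = 390.0/11.0 = 35.455 mL/cmH2O.
τ = R × C = 19.564 × 0.03546 L/cmH2O = 0.6937 s.
Fraction remaining = e^(−Te/τ) = e^(−0.53/0.6937) = 0.4658; trapped volume = 390.0 × 0.4658 = 181.66 mL.
Additional alveolar pressure from trapping ≈ V_trapped / C = 181.66 / 35.455 = 5.124 cmH2O.

5.1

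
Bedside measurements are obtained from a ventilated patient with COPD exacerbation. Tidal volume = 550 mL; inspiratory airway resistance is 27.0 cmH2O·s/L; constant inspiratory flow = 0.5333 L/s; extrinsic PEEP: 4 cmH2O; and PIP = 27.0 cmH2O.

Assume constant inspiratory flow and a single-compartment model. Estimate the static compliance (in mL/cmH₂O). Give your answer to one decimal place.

Equation of motion (constant flow): PIP = Vt/C + R·V̇ + PEEP.
Vt/C = PIP − R·V̇ − PEEP = 27.0 − 27.0×0.5333 − 4 = 27.0 − 14.399 − 4 = 8.601 cmH2O.
C = Vt / 8.601 = 550 / 8.601 = 63.946 mL/cmH2O.

63.9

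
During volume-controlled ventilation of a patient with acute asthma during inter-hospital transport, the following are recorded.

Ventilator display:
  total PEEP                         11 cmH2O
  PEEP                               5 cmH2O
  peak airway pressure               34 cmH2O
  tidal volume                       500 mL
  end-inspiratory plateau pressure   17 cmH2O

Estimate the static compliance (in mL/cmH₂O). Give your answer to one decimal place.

End-expiratory occlusion gives total PEEP = 11 cmH2O (intrinsic PEEP = 11 − 5 = 6). Use total PEEP for the elastic gradient.
Cstat = Vt / (Pplat − PEEPtotal) = 500 / (17 − 11) = 500 / 6.0 = 83.333 mL/cmH2O.

83.3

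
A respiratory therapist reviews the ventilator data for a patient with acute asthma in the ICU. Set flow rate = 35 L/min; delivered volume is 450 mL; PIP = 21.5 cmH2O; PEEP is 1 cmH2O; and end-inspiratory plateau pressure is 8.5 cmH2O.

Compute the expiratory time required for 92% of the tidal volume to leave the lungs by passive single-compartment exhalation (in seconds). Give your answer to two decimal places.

Flow: 35 L/min ÷ 60 = 0.5833 L/s.
R = (PIP − Pplat)/V̇ = (21.5 − 8.5) / 0.5833 = 13.0/0.5833 = 22.287 cmH2O·s/L.
C = Vt/(Pplat − PEEP) = 450.0 / (8.5 − 1) = 450.0/7.5 = 60.0 mL/cmH2O.
τ = R × C = 22.287 × 0.06 L/cmH2O = 1.337 s.
t = −τ·ln(1 − 0.92) = −1.337·ln(0.08) = 3.377 s.

3.38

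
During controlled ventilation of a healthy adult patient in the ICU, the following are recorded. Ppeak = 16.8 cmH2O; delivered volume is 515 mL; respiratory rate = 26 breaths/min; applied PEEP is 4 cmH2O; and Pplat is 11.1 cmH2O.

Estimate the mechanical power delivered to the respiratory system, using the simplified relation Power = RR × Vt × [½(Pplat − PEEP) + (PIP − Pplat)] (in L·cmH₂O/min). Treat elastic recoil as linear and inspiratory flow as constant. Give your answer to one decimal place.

Per-breath work = Vt × [½(Pplat−PEEP) + (PIP−Pplat)] = 0.515 × [0.5×7.1 + 5.7] = 0.515 × 9.25 = 4.764 L·cmH2O.
Power = 26 × 4.764 = 123.86 L·cmH2O/min.

123.9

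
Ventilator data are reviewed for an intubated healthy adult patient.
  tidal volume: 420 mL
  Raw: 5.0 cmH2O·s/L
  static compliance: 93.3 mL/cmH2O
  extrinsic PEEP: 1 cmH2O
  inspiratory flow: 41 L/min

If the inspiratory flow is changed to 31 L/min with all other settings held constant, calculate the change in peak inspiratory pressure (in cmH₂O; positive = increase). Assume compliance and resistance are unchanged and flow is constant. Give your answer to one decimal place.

Flow: 41 L/min ÷ 60 = 0.6833 L/s.
New flow: 31 L/min ÷ 60 = 0.5167 L/s.
PIP = Vt/C + R·V̇ + PEEP (constant-flow equation of motion).
Only the resistive term changes: ΔPIP = R × ΔV̇ = 5.0 × (0.5167 − 0.6833) = 5.0 × -0.1666 = -0.833 cmH2O.

-0.8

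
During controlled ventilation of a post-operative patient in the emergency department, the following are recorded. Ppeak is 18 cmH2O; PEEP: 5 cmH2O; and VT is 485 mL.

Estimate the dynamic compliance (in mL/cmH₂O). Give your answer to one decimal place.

Dynamic compliance = Vt / (PIP − PEEP) = 485 / (18 − 5) = 485 / 13.0 = 37.308 mL/cmH2O.

37.3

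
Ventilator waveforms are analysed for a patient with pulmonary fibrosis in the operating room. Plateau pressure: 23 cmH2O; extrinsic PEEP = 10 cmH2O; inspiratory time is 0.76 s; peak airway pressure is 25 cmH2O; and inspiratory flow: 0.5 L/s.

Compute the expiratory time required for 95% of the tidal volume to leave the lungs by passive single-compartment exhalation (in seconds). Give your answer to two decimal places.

0.35

Vt = flow × Ti = 0.5 L/s × 0.76 s × 1000 mL/L = 380.0 mL.
R = (PIP − Pplat)/V̇ = (25 − 23) / 0.5 = 2.0/0.5 = 4.0 cmH2O·s/L.
C = Vt/(Pplat − PEEP) = 380.0 / (23 − 10) = 380.0/13.0 = 29.231 mL/cmH2O.
τ = R × C = 4.0 × 0.02923 L/cmH2O = 0.1169 s.
t = −τ·ln(1 − 0.95) = −0.1169·ln(0.05) = 0.3502 s.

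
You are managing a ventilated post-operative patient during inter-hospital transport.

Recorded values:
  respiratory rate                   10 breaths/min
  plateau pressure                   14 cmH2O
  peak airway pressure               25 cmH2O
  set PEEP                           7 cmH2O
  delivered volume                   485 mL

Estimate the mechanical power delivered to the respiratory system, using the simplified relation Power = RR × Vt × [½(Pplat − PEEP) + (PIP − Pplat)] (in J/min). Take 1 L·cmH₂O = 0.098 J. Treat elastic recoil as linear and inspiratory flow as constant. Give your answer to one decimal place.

Per-breath work = Vt × [½(Pplat−PEEP) + (PIP−Pplat)] = 0.485 × [0.5×7.0 + 11.0] = 0.485 × 14.5 = 7.033 L·cmH2O.
Power = 10 × 7.033 = 70.33 L·cmH2O/min.
× 0.098 J/(L·cmH2O) → 6.892 J/min.

6.9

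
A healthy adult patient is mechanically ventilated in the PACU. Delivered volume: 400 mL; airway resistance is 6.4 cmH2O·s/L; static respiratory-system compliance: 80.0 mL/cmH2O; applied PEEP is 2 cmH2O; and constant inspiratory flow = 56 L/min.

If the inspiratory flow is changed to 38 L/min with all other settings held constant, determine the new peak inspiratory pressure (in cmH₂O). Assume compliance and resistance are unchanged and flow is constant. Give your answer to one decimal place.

Flow: 56 L/min ÷ 60 = 0.9333 L/s.
New flow: 38 L/min ÷ 60 = 0.6333 L/s.
PIP = Vt/C + R·V̇ + PEEP (constant-flow equation of motion).
Only the resistive term changes: ΔPIP = R × ΔV̇ = 6.4 × (0.6333 − 0.9333) = 6.4 × -0.3 = -1.92 cmH2O.
Original PIP = 400/80.0 + 6.4×0.9333 + 2 = 12.973 cmH2O; new PIP = 12.973 + (-1.92) = 11.053 cmH2O.

11.1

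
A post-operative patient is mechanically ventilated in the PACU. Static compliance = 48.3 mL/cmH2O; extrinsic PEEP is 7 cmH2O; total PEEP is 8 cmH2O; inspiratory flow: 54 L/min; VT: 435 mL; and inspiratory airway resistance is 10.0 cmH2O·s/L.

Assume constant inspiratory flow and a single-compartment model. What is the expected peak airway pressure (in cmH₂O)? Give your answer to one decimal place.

Flow: 54 L/min ÷ 60 = 0.9 L/s.
Total PEEP = 8 cmH2O (set 7 + intrinsic 1); this is the baseline alveolar pressure.
Equation of motion (constant flow): PIP = Vt/C + R·V̇ + PEEP.
PIP = 435/48.3 + 10.0×0.9 + 8 = 9.006 + 9.0 + 8 = 26.006 cmH2O.

26.0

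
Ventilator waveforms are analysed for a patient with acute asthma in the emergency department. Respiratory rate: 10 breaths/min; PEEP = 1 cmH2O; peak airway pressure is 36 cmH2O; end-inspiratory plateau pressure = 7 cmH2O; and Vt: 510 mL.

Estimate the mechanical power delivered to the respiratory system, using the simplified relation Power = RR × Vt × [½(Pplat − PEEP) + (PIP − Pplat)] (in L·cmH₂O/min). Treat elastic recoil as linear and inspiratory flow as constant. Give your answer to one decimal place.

163.2

Per-breath work = Vt × [½(Pplat−PEEP) + (PIP−Pplat)] = 0.510 × [0.5×6.0 + 29.0] = 0.510 × 32.0 = 16.32 L·cmH2O.
Power = 10 × 16.32 = 163.2 L·cmH2O/min.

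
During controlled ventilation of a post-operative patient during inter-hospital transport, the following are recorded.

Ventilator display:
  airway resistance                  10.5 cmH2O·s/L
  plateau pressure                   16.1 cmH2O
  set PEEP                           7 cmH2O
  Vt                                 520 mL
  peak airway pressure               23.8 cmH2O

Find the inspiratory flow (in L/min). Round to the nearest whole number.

44

flow = (PIP − Pplat) / Raw = (23.8 − 16.1) / 10.5 = 0.7333 L/s × 60 = 43.998 L/min.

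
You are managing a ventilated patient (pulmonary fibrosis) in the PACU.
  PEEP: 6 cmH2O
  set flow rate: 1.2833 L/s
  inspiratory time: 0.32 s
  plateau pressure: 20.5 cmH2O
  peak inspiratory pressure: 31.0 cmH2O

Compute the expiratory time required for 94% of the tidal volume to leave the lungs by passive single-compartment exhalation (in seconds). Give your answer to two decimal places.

Vt = flow × Ti = 1.2833 L/s × 0.32 s × 1000 mL/L = 410.66 mL.
R = (PIP − Pplat)/V̇ = (31.0 − 20.5) / 1.2833 = 10.5/1.2833 = 8.182 cmH2O·s/L.
C = Vt/(Pplat − PEEP) = 410.66 / (20.5 − 6) = 410.66/14.5 = 28.321 mL/cmH2O.
τ = R × C = 8.182 × 0.02832 L/cmH2O = 0.2317 s.
t = −τ·ln(1 − 0.94) = −0.2317·ln(0.06) = 0.6519 s.

0.65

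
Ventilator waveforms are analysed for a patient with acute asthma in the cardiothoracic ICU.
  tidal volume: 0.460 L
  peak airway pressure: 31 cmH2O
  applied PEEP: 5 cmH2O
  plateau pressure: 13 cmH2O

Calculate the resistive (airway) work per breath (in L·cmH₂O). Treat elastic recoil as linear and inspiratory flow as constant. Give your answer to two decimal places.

8.28

With constant inspiratory flow the resistive pressure is constant at PIP − Pplat = 31 − 13 = 18.0 cmH2O, so resistive work = 18.0 × 0.460 = 8.28 L·cmH2O.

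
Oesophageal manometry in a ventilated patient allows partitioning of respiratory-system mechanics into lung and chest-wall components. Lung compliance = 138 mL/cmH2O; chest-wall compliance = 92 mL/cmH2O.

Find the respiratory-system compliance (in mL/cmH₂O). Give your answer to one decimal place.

55.2

Lung and chest wall are elastances in series: 1/Crs = 1/CL + 1/Ccw.
1/Crs = 1/138 + 1/92 = 0.01812.
Crs = 55.188 mL/cmH2O.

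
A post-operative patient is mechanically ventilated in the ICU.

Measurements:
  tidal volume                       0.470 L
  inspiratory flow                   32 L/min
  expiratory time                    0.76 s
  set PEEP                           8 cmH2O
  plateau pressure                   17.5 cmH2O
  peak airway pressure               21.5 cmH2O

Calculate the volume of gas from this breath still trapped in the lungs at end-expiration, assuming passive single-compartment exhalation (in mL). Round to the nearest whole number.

61

Flow: 32 L/min ÷ 60 = 0.5333 L/s.
R = (PIP − Pplat)/V̇ = (21.5 − 17.5) / 0.5333 = 4.0/0.5333 = 7.5 cmH2O·s/L.
C = Vt/(Pplat − PEEP) = 470.0 / (17.5 − 8) = 470.0/9.5 = 49.474 mL/cmH2O.
τ = R × C = 7.5 × 0.04947 L/cmH2O = 0.371 s.
Fraction remaining = e^(−Te/τ) = e^(−0.76/0.371) = 0.1289.
Trapped volume = 470.0 × 0.1289 = 60.583 mL.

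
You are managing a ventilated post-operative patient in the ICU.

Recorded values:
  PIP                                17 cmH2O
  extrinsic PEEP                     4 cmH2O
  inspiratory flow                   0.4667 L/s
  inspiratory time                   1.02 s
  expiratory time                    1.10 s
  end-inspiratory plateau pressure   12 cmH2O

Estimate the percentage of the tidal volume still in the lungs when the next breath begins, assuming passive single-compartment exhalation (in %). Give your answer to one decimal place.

Vt = flow × Ti = 0.4667 L/s × 1.02 s × 1000 mL/L = 476.03 mL.
R = (PIP − Pplat)/V̇ = (17 − 12) / 0.4667 = 5.0/0.4667 = 10.714 cmH2O·s/L.
C = Vt/(Pplat − PEEP) = 476.03 / (12 − 4) = 476.03/8.0 = 59.504 mL/cmH2O.
τ = R × C = 10.714 × 0.0595 L/cmH2O = 0.6375 s.
Fraction remaining at end-expiration = e^(−Te/τ) = e^(−1.10/0.6375) = 0.1781 → 17.81%.

17.8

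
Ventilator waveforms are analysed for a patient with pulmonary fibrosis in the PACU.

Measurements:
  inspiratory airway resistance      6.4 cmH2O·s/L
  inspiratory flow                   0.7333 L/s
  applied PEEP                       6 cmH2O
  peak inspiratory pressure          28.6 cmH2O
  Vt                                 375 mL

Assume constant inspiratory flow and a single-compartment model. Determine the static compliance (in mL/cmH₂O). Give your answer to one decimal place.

Equation of motion (constant flow): PIP = Vt/C + R·V̇ + PEEP.
Vt/C = PIP − R·V̇ − PEEP = 28.6 − 6.4×0.7333 − 6 = 28.6 − 4.693 − 6 = 17.907 cmH2O.
C = Vt / 17.907 = 375 / 17.907 = 20.942 mL/cmH2O.

20.9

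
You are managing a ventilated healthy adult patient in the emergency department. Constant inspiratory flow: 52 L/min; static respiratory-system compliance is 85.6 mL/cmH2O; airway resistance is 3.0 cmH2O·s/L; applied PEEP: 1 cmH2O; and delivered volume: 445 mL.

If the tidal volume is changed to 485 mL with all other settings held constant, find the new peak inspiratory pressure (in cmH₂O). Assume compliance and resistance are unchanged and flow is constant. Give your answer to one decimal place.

Flow: 52 L/min ÷ 60 = 0.8667 L/s.
PIP = Vt/C + R·V̇ + PEEP (constant-flow equation of motion).
Only the elastic term changes: ΔPIP = ΔVt / C = (485 − 445) / 85.6 = 0.4673 cmH2O.
Original PIP = 445/85.6 + 3.0×0.8667 + 1 = 8.799 cmH2O; new PIP = 8.799 + (0.4673) = 9.266 cmH2O.

9.3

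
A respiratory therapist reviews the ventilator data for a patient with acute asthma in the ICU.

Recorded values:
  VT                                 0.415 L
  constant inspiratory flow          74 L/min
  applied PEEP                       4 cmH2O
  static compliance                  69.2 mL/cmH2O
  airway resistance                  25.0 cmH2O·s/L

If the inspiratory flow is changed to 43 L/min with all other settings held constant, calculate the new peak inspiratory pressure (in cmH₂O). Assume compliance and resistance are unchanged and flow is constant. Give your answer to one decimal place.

27.9

Flow: 74 L/min ÷ 60 = 1.2333 L/s.
New flow: 43 L/min ÷ 60 = 0.7167 L/s.
PIP = Vt/C + R·V̇ + PEEP (constant-flow equation of motion).
Only the resistive term changes: ΔPIP = R × ΔV̇ = 25.0 × (0.7167 − 1.2333) = 25.0 × -0.5166 = -12.915 cmH2O.
Original PIP = 415/69.2 + 25.0×1.2333 + 4 = 40.83 cmH2O; new PIP = 40.83 + (-12.915) = 27.915 cmH2O.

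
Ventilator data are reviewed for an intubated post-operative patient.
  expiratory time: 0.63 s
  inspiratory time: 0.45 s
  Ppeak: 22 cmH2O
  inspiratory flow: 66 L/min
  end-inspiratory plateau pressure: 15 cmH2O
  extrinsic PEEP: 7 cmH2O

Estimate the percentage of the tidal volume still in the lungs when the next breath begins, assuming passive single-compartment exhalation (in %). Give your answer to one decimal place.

Flow: 66 L/min ÷ 60 = 1.1 L/s.
Vt = flow × Ti = 1.1 L/s × 0.45 s × 1000 mL/L = 495.0 mL.
R = (PIP − Pplat)/V̇ = (22 − 15) / 1.1 = 7.0/1.1 = 6.364 cmH2O·s/L.
C = Vt/(Pplat − PEEP) = 495.0 / (15 − 7) = 495.0/8.0 = 61.875 mL/cmH2O.
τ = R × C = 6.364 × 0.06188 L/cmH2O = 0.3938 s.
Fraction remaining at end-expiration = e^(−Te/τ) = e^(−0.63/0.3938) = 0.2019 → 20.19%.

20.2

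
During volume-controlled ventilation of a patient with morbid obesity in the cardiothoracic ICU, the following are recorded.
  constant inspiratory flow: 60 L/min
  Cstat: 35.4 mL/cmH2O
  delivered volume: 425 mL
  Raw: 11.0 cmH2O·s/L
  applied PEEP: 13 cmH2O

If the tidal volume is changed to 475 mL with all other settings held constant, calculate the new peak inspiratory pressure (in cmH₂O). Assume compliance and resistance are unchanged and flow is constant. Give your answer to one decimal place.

37.4

Flow: 60 L/min ÷ 60 = 1 L/s.
PIP = Vt/C + R·V̇ + PEEP (constant-flow equation of motion).
Only the elastic term changes: ΔPIP = ΔVt / C = (475 − 425) / 35.4 = 1.412 cmH2O.
Original PIP = 425/35.4 + 11.0×1 + 13 = 36.006 cmH2O; new PIP = 36.006 + (1.412) = 37.418 cmH2O.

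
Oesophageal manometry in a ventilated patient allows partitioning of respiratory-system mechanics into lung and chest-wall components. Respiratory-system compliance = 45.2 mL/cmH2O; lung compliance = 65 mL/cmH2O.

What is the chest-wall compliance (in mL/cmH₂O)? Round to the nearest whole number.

148

1/Ccw = 1/Crs − 1/CL.
1/Ccw = 1/45.2 − 1/65 = 0.006739.
Ccw = 148.39 mL/cmH2O.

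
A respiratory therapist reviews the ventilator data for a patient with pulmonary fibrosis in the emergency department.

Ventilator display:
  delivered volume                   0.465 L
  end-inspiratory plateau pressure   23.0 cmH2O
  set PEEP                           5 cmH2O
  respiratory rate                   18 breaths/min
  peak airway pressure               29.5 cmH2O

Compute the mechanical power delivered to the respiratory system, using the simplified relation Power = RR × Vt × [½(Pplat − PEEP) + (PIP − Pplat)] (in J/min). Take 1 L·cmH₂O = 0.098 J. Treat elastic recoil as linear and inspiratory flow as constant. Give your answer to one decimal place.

Per-breath work = Vt × [½(Pplat−PEEP) + (PIP−Pplat)] = 0.465 × [0.5×18.0 + 6.5] = 0.465 × 15.5 = 7.208 L·cmH2O.
Power = 18 × 7.208 = 129.74 L·cmH2O/min.
× 0.098 J/(L·cmH2O) → 12.715 J/min.

12.7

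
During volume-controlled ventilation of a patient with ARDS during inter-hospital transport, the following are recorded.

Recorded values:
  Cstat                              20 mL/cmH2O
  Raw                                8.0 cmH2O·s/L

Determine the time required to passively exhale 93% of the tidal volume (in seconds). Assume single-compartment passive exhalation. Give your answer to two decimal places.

0.43

τ = R × C = 8.0 × 20 mL/cmH2O = 8.0 × 0.020 L/cmH2O = 0.16 s.
Exhaled fraction f = 1 − e^(−t/τ) → t = −τ·ln(1 − f) = −0.16·ln(0.07) = 0.4255 s.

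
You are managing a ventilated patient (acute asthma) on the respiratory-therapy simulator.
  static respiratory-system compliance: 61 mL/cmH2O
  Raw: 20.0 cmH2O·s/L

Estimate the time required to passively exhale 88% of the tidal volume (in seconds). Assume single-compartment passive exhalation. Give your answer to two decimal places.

τ = R × C = 20.0 × 61 mL/cmH2O = 20.0 × 0.061 L/cmH2O = 1.22 s.
Exhaled fraction f = 1 − e^(−t/τ) → t = −τ·ln(1 − f) = −1.22·ln(0.12) = 2.587 s.

2.59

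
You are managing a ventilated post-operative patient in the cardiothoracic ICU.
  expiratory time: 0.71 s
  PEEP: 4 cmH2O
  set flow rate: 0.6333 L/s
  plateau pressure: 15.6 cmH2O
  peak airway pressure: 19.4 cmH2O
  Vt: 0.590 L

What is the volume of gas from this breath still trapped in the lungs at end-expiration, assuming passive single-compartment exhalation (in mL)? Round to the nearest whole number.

58

R = (PIP − Pplat)/V̇ = (19.4 − 15.6) / 0.6333 = 3.8/0.6333 = 6.0 cmH2O·s/L.
C = Vt/(Pplat − PEEP) = 590.0 / (15.6 − 4) = 590.0/11.6 = 50.862 mL/cmH2O.
τ = R × C = 6.0 × 0.05086 L/cmH2O = 0.3052 s.
Fraction remaining = e^(−Te/τ) = e^(−0.71/0.3052) = 0.09765.
Trapped volume = 590.0 × 0.09765 = 57.614 mL.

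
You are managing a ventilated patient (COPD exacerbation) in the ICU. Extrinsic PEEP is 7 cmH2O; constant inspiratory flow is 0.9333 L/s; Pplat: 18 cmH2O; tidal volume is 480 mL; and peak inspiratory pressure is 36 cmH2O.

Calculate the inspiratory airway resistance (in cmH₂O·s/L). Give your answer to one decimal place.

19.3

Raw = (PIP − Pplat) / flow = (36 − 18) / 0.9333 = 18.0 / 0.9333 = 19.286 cmH2O·s/L.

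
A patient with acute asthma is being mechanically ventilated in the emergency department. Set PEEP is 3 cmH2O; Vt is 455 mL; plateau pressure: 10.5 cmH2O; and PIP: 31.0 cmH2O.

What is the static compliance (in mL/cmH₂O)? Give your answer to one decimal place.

Cstat = Vt / (Pplat − PEEP) = 455 / (10.5 − 3) = 455 / 7.5 = 60.667 mL/cmH2O.

60.7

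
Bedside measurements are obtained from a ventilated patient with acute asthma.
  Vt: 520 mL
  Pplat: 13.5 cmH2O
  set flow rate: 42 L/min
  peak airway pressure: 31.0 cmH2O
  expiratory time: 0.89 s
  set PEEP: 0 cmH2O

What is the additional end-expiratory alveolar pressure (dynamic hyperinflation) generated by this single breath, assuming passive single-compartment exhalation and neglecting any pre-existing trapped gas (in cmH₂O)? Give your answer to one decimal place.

5.4

Flow: 42 L/min ÷ 60 = 0.7 L/s.
R = (PIP − Pplat)/V̇ = (31.0 − 13.5) / 0.7 = 17.5/0.7 = 25.0 cmH2O·s/L.
C = Vt/(Pplat − PEEP) = 520.0 / (13.5 − 0) = 520.0/13.5 = 38.519 mL/cmH2O.
τ = R × C = 25.0 × 0.03852 L/cmH2O = 0.963 s.
Fraction remaining = e^(−Te/τ) = e^(−0.89/0.963) = 0.3969; trapped volume = 520.0 × 0.3969 = 206.39 mL.
Additional alveolar pressure from trapping ≈ V_trapped / C = 206.39 / 38.519 = 5.358 cmH2O.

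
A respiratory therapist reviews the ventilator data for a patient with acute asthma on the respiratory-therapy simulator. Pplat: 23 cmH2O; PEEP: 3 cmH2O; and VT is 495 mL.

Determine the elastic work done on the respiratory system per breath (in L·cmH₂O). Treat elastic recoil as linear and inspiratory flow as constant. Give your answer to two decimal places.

Elastic work ≈ ½ × (Pplat − PEEP) × Vt = 0.5 × (23 − 3) × 0.495 L = 0.5 × 20.0 × 0.495 = 4.95 L·cmH2O.

4.95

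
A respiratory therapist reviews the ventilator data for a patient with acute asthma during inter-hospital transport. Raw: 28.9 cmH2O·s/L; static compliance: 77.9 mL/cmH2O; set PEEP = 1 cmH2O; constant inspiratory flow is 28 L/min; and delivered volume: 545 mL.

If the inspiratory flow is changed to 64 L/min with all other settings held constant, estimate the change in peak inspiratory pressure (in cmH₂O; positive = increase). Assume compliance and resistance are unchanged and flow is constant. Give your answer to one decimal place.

Flow: 28 L/min ÷ 60 = 0.4667 L/s.
New flow: 64 L/min ÷ 60 = 1.0667 L/s.
PIP = Vt/C + R·V̇ + PEEP (constant-flow equation of motion).
Only the resistive term changes: ΔPIP = R × ΔV̇ = 28.9 × (1.0667 − 0.4667) = 28.9 × 0.6 = 17.34 cmH2O.

17.3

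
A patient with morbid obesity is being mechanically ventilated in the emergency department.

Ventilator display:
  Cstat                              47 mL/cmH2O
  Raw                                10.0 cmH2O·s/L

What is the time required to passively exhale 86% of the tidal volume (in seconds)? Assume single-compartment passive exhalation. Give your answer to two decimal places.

0.92

τ = R × C = 10.0 × 47 mL/cmH2O = 10.0 × 0.047 L/cmH2O = 0.47 s.
Exhaled fraction f = 1 − e^(−t/τ) → t = −τ·ln(1 − f) = −0.47·ln(0.14) = 0.9241 s.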